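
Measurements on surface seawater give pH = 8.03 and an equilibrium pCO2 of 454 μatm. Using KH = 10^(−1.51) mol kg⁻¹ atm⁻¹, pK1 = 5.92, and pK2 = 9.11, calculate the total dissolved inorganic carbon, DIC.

DIC = 1.97 mmol/kg

[CO2*] = KH · pCO2 = 10^(−1.51) × 454×10^-6 = 1.403×10^-5 mol/kg
α₀ = 1/(1 + K1/[H⁺] + K1K2/[H⁺]²) = 1/(1 + 10^+2.11 + 10^+1.03) = 0.007115
DIC = [CO2*]/α₀ = 1.403×10^-5 / 0.007115 = 1.97 mmol/kg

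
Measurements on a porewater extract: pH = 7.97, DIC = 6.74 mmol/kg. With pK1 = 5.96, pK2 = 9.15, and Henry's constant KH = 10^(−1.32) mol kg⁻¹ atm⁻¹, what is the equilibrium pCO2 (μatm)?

pCO2 = 1280 μatm

α₀ = 1 / (1 + K1/[H⁺] + K1K2/[H⁺]²) = 1 / (1 + 10^+2.01 + 10^+0.83)
   = 1 / (1 + 102.33 + 6.7608) = 1/110.09 = 0.009083
[CO2*] = α₀ × DIC = 0.009083 × 6.74 = 0.06122 mmol/kg
pCO2 = [CO2*]/KH = 6.122×10^-5 / 4.786×10^-2 = 1280 μatm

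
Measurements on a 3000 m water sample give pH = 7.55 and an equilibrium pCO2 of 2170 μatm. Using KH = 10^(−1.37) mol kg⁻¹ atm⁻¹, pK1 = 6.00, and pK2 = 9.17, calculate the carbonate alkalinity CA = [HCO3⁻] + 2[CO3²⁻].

[CO2*] = KH · pCO2 = 10^(−1.37) × 2170×10^-6 = 9.257×10^-5 mol/kg
α₀ = 1/(1 + K1/[H⁺] + K1K2/[H⁺]²) = 1/(1 + 10^+1.55 + 10^-0.07) = 0.02679
DIC = [CO2*]/α₀ = 9.257×10^-5 / 0.02679 = 3.456 mmol/kg
CA = (α₁ + 2α₂)·DIC = (0.9504 + 2×0.02280) × 3.456 = 3.44 mmol/kg

CA = 3.44 mmol/kg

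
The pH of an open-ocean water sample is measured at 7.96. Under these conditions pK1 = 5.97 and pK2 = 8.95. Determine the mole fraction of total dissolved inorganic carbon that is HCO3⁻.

α₁ = 0.899

α₁ = 1 / (1 + [H⁺]/K1 + K2/[H⁺]) = 1 / (1 + 10^-1.99 + 10^-0.99)
   = 1 / (1 + 0.010233 + 0.10233) = 1/1.1126 = 0.8988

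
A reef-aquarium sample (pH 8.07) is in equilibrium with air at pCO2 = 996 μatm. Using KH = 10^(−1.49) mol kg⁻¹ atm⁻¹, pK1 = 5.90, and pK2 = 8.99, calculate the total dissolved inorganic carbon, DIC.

DIC = 5.37 mmol/kg

[CO2*] = KH · pCO2 = 10^(−1.49) × 996×10^-6 = 3.223×10^-5 mol/kg
α₀ = 1/(1 + K1/[H⁺] + K1K2/[H⁺]²) = 1/(1 + 10^+2.17 + 10^+1.25) = 0.005999
DIC = [CO2*]/α₀ = 3.223×10^-5 / 0.005999 = 5.37 mmol/kg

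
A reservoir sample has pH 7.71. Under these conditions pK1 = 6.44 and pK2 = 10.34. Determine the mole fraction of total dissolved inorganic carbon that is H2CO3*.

α₀ = 0.0509

α₀ = 1 / (1 + K1/[H⁺] + K1K2/[H⁺]²) = 1 / (1 + 10^+1.27 + 10^-1.36)
   = 1 / (1 + 18.621 + 0.043652) = 1/19.665 = 0.05085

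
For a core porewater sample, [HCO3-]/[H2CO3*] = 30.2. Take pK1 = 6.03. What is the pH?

From K1 = [H⁺][HCO3-]/[H2CO3*]:  pH = pK1 + log₁₀([HCO3-]/[H2CO3*])
log₁₀(30.2) = +1.480
pH = 6.03 + (+1.480) = 7.51

pH = 7.51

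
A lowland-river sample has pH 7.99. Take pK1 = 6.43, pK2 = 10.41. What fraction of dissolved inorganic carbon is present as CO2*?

α₀ = 1 / (1 + K1/[H⁺] + K1K2/[H⁺]²) = 1 / (1 + 10^+1.56 + 10^-0.86)
   = 1 / (1 + 36.308 + 0.13804) = 1/37.446 = 0.02671

α₀ = 0.0267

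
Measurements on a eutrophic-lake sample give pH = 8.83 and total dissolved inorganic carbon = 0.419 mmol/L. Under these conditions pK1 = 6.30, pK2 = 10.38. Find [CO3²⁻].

[CO3²⁻] = 11.5 μmol/L

α₂ = 1 / (1 + [H⁺]/K2 + [H⁺]²/(K1K2)) = 1 / (1 + 10^+1.55 + 10^-0.98)
   = 1 / (1 + 35.481 + 0.10471) = 1/36.586 = 0.02733
[CO3²⁻] = α₂ × DIC = 0.02733 × 0.419 = 0.0115 mmol/L = 11.5 μmol/L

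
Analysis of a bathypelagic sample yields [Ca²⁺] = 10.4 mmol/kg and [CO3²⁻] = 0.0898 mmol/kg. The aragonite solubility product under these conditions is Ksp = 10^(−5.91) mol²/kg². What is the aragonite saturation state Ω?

Ksp = 10^(−5.91) = 1.230×10^-6
Ω = [Ca²⁺][CO3²⁻]/Ksp = (10.4×10^-3)(0.0898×10^-3) / 1.230×10^-6 = 0.759

Ω = 0.759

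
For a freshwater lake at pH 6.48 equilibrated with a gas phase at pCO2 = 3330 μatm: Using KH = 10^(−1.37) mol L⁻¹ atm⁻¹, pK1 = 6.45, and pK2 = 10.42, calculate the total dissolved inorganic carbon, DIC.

DIC = 0.294 mmol/L

[CO2*] = KH · pCO2 = 10^(−1.37) × 3330×10^-6 = 1.421×10^-4 mol/L
α₀ = 1/(1 + K1/[H⁺] + K1K2/[H⁺]²) = 1/(1 + 10^+0.03 + 10^-3.91) = 0.4827
DIC = [CO2*]/α₀ = 1.421×10^-4 / 0.4827 = 0.294 mmol/L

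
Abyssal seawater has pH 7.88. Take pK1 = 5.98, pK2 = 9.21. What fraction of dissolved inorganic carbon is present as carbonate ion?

α₂ = 1 / (1 + [H⁺]/K2 + [H⁺]²/(K1K2)) = 1 / (1 + 10^+1.33 + 10^-0.57)
   = 1 / (1 + 21.380 + 0.26915) = 1/22.649 = 0.04415

α₂ = 0.0442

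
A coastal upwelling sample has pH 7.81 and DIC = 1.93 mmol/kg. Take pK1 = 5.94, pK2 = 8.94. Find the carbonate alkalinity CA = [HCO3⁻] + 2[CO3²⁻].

CA = 2.04 mmol/kg

CA = [HCO3⁻] + 2[CO3²⁻] = (α₁ + 2α₂)·DIC
At pH 7.81: [H⁺]/K1 = 10^-1.87 = 0.013490, K2/[H⁺] = 10^-1.13 = 0.074131
α₁ = 1/(1 + 0.013490 + 0.074131) = 1/1.0876 = 0.9194; α₂ = α₁·K2/[H⁺] = 0.06816
α₁ + 2α₂ = 1.0558
CA = 1.0558 × 1.93 = 2.04 mmol/kg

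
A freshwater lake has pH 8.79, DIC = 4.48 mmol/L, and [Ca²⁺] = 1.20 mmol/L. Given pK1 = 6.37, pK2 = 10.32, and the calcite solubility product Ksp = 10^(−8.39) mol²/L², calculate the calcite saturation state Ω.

α₂ = 1 / (1 + [H⁺]/K2 + [H⁺]²/(K1K2)) = 1 / (1 + 10^+1.53 + 10^-0.89)
   = 1 / (1 + 33.884 + 0.12882) = 1/35.013 = 0.02856
[CO3²⁻] = α₂ × DIC = 0.02856 × 4.48 = 0.1280 mmol/L
Ksp = 10^(−8.39) = 4.074×10^-9
Ω = [Ca²⁺][CO3²⁻]/Ksp = (1.20×10^-3)(1.280×10^-4) / 4.074×10^-9 = 37.7

Ω = 37.7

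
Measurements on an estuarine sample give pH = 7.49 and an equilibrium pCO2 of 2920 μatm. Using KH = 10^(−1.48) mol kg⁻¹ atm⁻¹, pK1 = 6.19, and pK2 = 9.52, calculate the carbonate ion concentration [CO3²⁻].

[CO3²⁻] = 18.0 μmol/kg

[CO2*] = KH · pCO2 = 10^(−1.48) × 2920×10^-6 = 9.669×10^-5 mol/kg
α₀ = 1/(1 + K1/[H⁺] + K1K2/[H⁺]²) = 1/(1 + 10^+1.30 + 10^-0.73) = 0.04731
DIC = [CO2*]/α₀ = 9.669×10^-5 / 0.04731 = 2.044 mmol/kg
[CO3²⁻] = α₂·DIC; α₂ = 0.008809, so [CO3²⁻] = 0.008809 × 2.044 = 0.0180 mmol/kg = 18.0 μmol/kg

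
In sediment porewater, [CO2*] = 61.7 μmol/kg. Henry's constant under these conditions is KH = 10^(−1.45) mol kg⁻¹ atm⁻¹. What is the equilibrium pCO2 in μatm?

pCO2 = 1740 μatm

KH = 10^(−1.45) = 3.548×10^-2 mol kg⁻¹ atm⁻¹
pCO2 = [CO2*]/KH = 61.7×10^-6 / 3.548×10^-2 = 1.74×10^-3 atm = 1740 μatm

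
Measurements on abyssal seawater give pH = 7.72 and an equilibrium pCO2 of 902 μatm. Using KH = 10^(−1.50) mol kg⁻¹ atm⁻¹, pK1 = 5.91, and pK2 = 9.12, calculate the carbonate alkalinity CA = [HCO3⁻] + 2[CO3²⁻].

[CO2*] = KH · pCO2 = 10^(−1.50) × 902×10^-6 = 2.852×10^-5 mol/kg
α₀ = 1/(1 + K1/[H⁺] + K1K2/[H⁺]²) = 1/(1 + 10^+1.81 + 10^+0.41) = 0.01468
DIC = [CO2*]/α₀ = 2.852×10^-5 / 0.01468 = 1.943 mmol/kg
CA = (α₁ + 2α₂)·DIC = (0.9476 + 2×0.03772) × 1.943 = 1.99 mmol/kg

CA = 1.99 mmol/kg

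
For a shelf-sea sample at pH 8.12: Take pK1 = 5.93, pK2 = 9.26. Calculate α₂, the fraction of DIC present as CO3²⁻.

α₂ = 0.0671

α₂ = 1 / (1 + [H⁺]/K2 + [H⁺]²/(K1K2)) = 1 / (1 + 10^+1.14 + 10^-1.05)
   = 1 / (1 + 13.804 + 0.089125) = 1/14.893 = 0.06715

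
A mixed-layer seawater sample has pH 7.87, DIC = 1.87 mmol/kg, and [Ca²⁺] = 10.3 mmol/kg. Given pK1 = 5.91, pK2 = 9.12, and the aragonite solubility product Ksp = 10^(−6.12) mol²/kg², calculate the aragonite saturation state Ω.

Ω = 1.34

α₂ = 1 / (1 + [H⁺]/K2 + [H⁺]²/(K1K2)) = 1 / (1 + 10^+1.25 + 10^-0.71)
   = 1 / (1 + 17.783 + 0.19498) = 1/18.978 = 0.05269
[CO3²⁻] = α₂ × DIC = 0.05269 × 1.87 = 0.09854 mmol/kg
Ksp = 10^(−6.12) = 7.586×10^-7
Ω = [Ca²⁺][CO3²⁻]/Ksp = (10.3×10^-3)(9.854×10^-5) / 7.586×10^-7 = 1.34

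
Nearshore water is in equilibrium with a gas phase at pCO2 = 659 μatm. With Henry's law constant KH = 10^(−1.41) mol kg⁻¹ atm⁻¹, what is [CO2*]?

KH = 10^(−1.41) = 3.890×10^-2 mol kg⁻¹ atm⁻¹
[CO2*] = KH · pCO2 = 3.890×10^-2 × 659×10^-6 atm = 2.56×10^-5 mol/kg

[CO2*] = 25.6 μmol/kg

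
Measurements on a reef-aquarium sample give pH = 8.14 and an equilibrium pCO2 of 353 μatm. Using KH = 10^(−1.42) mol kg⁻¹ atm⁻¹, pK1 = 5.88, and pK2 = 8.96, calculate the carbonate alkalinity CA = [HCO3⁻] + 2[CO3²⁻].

CA = 3.18 mmol/kg

[CO2*] = KH · pCO2 = 10^(−1.42) × 353×10^-6 = 1.342×10^-5 mol/kg
α₀ = 1/(1 + K1/[H⁺] + K1K2/[H⁺]²) = 1/(1 + 10^+2.26 + 10^+1.44) = 0.004750
DIC = [CO2*]/α₀ = 1.342×10^-5 / 0.004750 = 2.825 mmol/kg
CA = (α₁ + 2α₂)·DIC = (0.8644 + 2×0.1308) × 2.825 = 3.18 mmol/kg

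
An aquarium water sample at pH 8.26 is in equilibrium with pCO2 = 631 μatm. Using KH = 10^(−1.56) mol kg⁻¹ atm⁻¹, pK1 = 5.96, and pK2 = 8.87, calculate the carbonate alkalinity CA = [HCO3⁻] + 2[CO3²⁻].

[CO2*] = KH · pCO2 = 10^(−1.56) × 631×10^-6 = 1.738×10^-5 mol/kg
α₀ = 1/(1 + K1/[H⁺] + K1K2/[H⁺]²) = 1/(1 + 10^+2.30 + 10^+1.69) = 0.004008
DIC = [CO2*]/α₀ = 1.738×10^-5 / 0.004008 = 4.336 mmol/kg
CA = (α₁ + 2α₂)·DIC = (0.7997 + 2×0.1963) × 4.336 = 5.17 mmol/kg

CA = 5.17 mmol/kg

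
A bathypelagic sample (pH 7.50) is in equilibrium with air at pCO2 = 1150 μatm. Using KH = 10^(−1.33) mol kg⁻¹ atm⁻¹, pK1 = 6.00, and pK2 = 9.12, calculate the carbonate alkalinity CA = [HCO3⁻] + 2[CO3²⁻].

[CO2*] = KH · pCO2 = 10^(−1.33) × 1150×10^-6 = 5.379×10^-5 mol/kg
α₀ = 1/(1 + K1/[H⁺] + K1K2/[H⁺]²) = 1/(1 + 10^+1.50 + 10^-0.12) = 0.02996
DIC = [CO2*]/α₀ = 5.379×10^-5 / 0.02996 = 1.796 mmol/kg
CA = (α₁ + 2α₂)·DIC = (0.9473 + 2×0.02272) × 1.796 = 1.78 mmol/kg

CA = 1.78 mmol/kg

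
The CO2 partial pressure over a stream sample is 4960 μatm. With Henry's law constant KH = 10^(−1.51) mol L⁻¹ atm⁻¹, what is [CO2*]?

KH = 10^(−1.51) = 3.090×10^-2 mol L⁻¹ atm⁻¹
[CO2*] = KH · pCO2 = 3.090×10^-2 × 4960×10^-6 atm = 1.53×10^-4 mol/L

[CO2*] = 153 μmol/L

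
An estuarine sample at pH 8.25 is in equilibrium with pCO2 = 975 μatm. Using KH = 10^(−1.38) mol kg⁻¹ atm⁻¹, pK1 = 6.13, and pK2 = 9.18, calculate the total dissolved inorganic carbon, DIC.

DIC = 6.03 mmol/kg

[CO2*] = KH · pCO2 = 10^(−1.38) × 975×10^-6 = 4.064×10^-5 mol/kg
α₀ = 1/(1 + K1/[H⁺] + K1K2/[H⁺]²) = 1/(1 + 10^+2.12 + 10^+1.19) = 0.006742
DIC = [CO2*]/α₀ = 4.064×10^-5 / 0.006742 = 6.03 mmol/kg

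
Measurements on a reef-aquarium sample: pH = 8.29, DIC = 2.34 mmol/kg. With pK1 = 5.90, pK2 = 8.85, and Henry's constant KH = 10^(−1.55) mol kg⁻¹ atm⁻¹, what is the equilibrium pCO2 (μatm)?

α₀ = 1 / (1 + K1/[H⁺] + K1K2/[H⁺]²) = 1 / (1 + 10^+2.39 + 10^+1.83)
   = 1 / (1 + 245.47 + 67.608) = 1/314.08 = 0.003184
[CO2*] = α₀ × DIC = 0.003184 × 2.34 = 0.007450 mmol/kg = 7.450 μmol/kg
pCO2 = [CO2*]/KH = 7.450×10^-6 / 2.818×10^-2 = 264 μatm

pCO2 = 264 μatm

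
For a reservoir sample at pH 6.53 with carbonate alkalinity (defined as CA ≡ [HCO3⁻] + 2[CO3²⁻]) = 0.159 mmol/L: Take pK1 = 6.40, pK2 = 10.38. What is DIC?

DIC = 0.277 mmol/L

CA = [HCO3⁻] + 2[CO3²⁻] = (α₁ + 2α₂)·DIC
At pH 6.53: [H⁺]/K1 = 10^-0.13 = 0.74131, K2/[H⁺] = 10^-3.85 = 0.00014125
α₁ = 1/(1 + 0.74131 + 0.00014125) = 1/1.7415 = 0.5742; α₂ = α₁·K2/[H⁺] = 8.111×10^-5
α₁ + 2α₂ = 0.5744
DIC = CA / (α₁ + 2α₂) = 0.159 / 0.5744 = 0.277 mmol/L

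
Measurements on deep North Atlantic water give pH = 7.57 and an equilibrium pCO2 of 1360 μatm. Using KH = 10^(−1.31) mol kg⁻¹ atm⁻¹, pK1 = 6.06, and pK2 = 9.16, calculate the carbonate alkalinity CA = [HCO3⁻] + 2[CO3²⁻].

CA = 2.27 mmol/kg

[CO2*] = KH · pCO2 = 10^(−1.31) × 1360×10^-6 = 6.661×10^-5 mol/kg
α₀ = 1/(1 + K1/[H⁺] + K1K2/[H⁺]²) = 1/(1 + 10^+1.51 + 10^-0.08) = 0.02925
DIC = [CO2*]/α₀ = 6.661×10^-5 / 0.02925 = 2.277 mmol/kg
CA = (α₁ + 2α₂)·DIC = (0.9464 + 2×0.02433) × 2.277 = 2.27 mmol/kg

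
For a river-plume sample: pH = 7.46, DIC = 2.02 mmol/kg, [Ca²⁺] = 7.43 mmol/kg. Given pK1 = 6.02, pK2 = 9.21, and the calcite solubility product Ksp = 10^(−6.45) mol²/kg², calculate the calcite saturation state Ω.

Ω = 0.714

α₂ = 1 / (1 + [H⁺]/K2 + [H⁺]²/(K1K2)) = 1 / (1 + 10^+1.75 + 10^+0.31)
   = 1 / (1 + 56.234 + 2.0417) = 1/59.276 = 0.01687
[CO3²⁻] = α₂ × DIC = 0.01687 × 2.02 = 0.03408 mmol/kg
Ksp = 10^(−6.45) = 3.548×10^-7
Ω = [Ca²⁺][CO3²⁻]/Ksp = (7.43×10^-3)(3.408×10^-5) / 3.548×10^-7 = 0.714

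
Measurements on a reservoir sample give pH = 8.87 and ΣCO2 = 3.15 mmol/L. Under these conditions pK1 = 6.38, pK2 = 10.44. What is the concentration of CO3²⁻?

α₂ = 1 / (1 + [H⁺]/K2 + [H⁺]²/(K1K2)) = 1 / (1 + 10^+1.57 + 10^-0.92)
   = 1 / (1 + 37.154 + 0.12023) = 1/38.274 = 0.02613
[CO3²⁻] = α₂ × DIC = 0.02613 × 3.15 = 0.0823 mmol/L

[CO3²⁻] = 0.0823 mmol/L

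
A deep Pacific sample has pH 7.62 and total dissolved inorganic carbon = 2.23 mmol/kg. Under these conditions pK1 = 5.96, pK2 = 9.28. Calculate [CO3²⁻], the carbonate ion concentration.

α₂ = 1 / (1 + [H⁺]/K2 + [H⁺]²/(K1K2)) = 1 / (1 + 10^+1.66 + 10^-0.00)
   = 1 / (1 + 45.709 + 1.0000) = 1/47.709 = 0.02096
[CO3²⁻] = α₂ × DIC = 0.02096 × 2.23 = 0.0467 mmol/kg

[CO3²⁻] = 0.0467 mmol/kg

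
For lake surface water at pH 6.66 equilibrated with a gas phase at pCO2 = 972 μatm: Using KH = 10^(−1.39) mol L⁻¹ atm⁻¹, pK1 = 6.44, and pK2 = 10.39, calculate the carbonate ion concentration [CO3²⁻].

[CO2*] = KH · pCO2 = 10^(−1.39) × 972×10^-6 = 3.960×10^-5 mol/L
α₀ = 1/(1 + K1/[H⁺] + K1K2/[H⁺]²) = 1/(1 + 10^+0.22 + 10^-3.51) = 0.3760
DIC = [CO2*]/α₀ = 3.960×10^-5 / 0.3760 = 0.1053 mmol/L
[CO3²⁻] = α₂·DIC; α₂ = 0.0001162, so [CO3²⁻] = 0.0001162 × 0.1053 = 1.22×10^-5 mmol/L = 0.0122 μmol/L

[CO3²⁻] = 0.0122 μmol/L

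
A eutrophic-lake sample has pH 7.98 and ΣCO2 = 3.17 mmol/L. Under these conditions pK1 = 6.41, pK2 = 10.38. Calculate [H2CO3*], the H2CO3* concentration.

[CO2*] = 0.0828 mmol/L

α₀ = 1 / (1 + K1/[H⁺] + K1K2/[H⁺]²) = 1 / (1 + 10^+1.57 + 10^-0.83)
   = 1 / (1 + 37.154 + 0.14791) = 1/38.301 = 0.02611
[CO2*] = α₀ × DIC = 0.02611 × 3.17 = 0.0828 mmol/L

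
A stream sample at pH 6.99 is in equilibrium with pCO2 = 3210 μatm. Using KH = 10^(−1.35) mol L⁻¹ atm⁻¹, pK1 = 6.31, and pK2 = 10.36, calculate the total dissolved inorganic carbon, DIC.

DIC = 0.830 mmol/L

[CO2*] = KH · pCO2 = 10^(−1.35) × 3210×10^-6 = 1.434×10^-4 mol/L
α₀ = 1/(1 + K1/[H⁺] + K1K2/[H⁺]²) = 1/(1 + 10^+0.68 + 10^-2.69) = 0.1728
DIC = [CO2*]/α₀ = 1.434×10^-4 / 0.1728 = 0.830 mmol/L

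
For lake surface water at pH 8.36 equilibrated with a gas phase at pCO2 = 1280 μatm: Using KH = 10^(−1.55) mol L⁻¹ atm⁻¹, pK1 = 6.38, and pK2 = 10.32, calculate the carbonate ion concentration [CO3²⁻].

[CO2*] = KH · pCO2 = 10^(−1.55) × 1280×10^-6 = 3.608×10^-5 mol/L
α₀ = 1/(1 + K1/[H⁺] + K1K2/[H⁺]²) = 1/(1 + 10^+1.98 + 10^+0.02) = 0.01025
DIC = [CO2*]/α₀ = 3.608×10^-5 / 0.01025 = 3.519 mmol/L
[CO3²⁻] = α₂·DIC; α₂ = 0.01073, so [CO3²⁻] = 0.01073 × 3.519 = 0.0378 mmol/L

[CO3²⁻] = 0.0378 mmol/L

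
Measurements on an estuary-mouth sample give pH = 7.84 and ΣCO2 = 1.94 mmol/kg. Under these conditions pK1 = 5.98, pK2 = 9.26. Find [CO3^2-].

[CO3²⁻] = 0.0701 mmol/kg

α₂ = 1 / (1 + [H⁺]/K2 + [H⁺]²/(K1K2)) = 1 / (1 + 10^+1.42 + 10^-0.44)
   = 1 / (1 + 26.303 + 0.36308) = 1/27.666 = 0.03615
[CO3²⁻] = α₂ × DIC = 0.03615 × 1.94 = 0.0701 mmol/kg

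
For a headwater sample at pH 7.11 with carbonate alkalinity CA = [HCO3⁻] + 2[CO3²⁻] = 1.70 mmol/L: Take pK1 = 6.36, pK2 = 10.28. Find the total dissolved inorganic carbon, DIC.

CA = [HCO3⁻] + 2[CO3²⁻] = (α₁ + 2α₂)·DIC
At pH 7.11: [H⁺]/K1 = 10^-0.75 = 0.17783, K2/[H⁺] = 10^-3.17 = 0.00067608
α₁ = 1/(1 + 0.17783 + 0.00067608) = 1/1.1785 = 0.8485; α₂ = α₁·K2/[H⁺] = 0.0005737
α₁ + 2α₂ = 0.8497
DIC = CA / (α₁ + 2α₂) = 1.70 / 0.8497 = 2.00 mmol/L

DIC = 2.00 mmol/L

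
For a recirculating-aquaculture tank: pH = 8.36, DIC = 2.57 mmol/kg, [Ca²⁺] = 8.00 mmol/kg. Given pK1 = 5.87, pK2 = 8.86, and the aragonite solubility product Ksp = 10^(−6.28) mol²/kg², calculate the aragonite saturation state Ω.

α₂ = 1 / (1 + [H⁺]/K2 + [H⁺]²/(K1K2)) = 1 / (1 + 10^+0.50 + 10^-1.99)
   = 1 / (1 + 3.1623 + 0.010233) = 1/4.1725 = 0.2397
[CO3²⁻] = α₂ × DIC = 0.2397 × 2.57 = 0.6159 mmol/kg
Ksp = 10^(−6.28) = 5.248×10^-7
Ω = [Ca²⁺][CO3²⁻]/Ksp = (8.00×10^-3)(6.159×10^-4) / 5.248×10^-7 = 9.39

Ω = 9.39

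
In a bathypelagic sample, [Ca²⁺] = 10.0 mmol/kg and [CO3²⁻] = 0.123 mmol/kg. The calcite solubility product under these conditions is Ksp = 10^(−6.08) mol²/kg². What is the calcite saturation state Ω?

Ω = 1.48

Ksp = 10^(−6.08) = 8.318×10^-7
Ω = [Ca²⁺][CO3²⁻]/Ksp = (10.0×10^-3)(0.123×10^-3) / 8.318×10^-7 = 1.48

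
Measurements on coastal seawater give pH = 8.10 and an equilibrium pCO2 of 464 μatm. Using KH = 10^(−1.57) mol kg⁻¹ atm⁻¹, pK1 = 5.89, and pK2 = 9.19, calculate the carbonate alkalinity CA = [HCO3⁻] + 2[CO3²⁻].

CA = 2.35 mmol/kg

[CO2*] = KH · pCO2 = 10^(−1.57) × 464×10^-6 = 1.249×10^-5 mol/kg
α₀ = 1/(1 + K1/[H⁺] + K1K2/[H⁺]²) = 1/(1 + 10^+2.21 + 10^+1.12) = 0.005670
DIC = [CO2*]/α₀ = 1.249×10^-5 / 0.005670 = 2.203 mmol/kg
CA = (α₁ + 2α₂)·DIC = (0.9196 + 2×0.07475) × 2.203 = 2.35 mmol/kg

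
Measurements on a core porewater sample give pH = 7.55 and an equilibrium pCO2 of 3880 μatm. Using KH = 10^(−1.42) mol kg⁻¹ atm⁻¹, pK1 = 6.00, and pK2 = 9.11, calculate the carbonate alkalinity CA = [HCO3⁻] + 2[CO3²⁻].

[CO2*] = KH · pCO2 = 10^(−1.42) × 3880×10^-6 = 1.475×10^-4 mol/kg
α₀ = 1/(1 + K1/[H⁺] + K1K2/[H⁺]²) = 1/(1 + 10^+1.55 + 10^-0.01) = 0.02670
DIC = [CO2*]/α₀ = 1.475×10^-4 / 0.02670 = 5.526 mmol/kg
CA = (α₁ + 2α₂)·DIC = (0.9472 + 2×0.02609) × 5.526 = 5.52 mmol/kg

CA = 5.52 mmol/kg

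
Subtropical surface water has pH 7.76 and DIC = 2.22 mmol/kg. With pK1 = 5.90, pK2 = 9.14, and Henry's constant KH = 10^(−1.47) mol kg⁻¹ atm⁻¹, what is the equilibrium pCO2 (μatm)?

α₀ = 1 / (1 + K1/[H⁺] + K1K2/[H⁺]²) = 1 / (1 + 10^+1.86 + 10^+0.48)
   = 1 / (1 + 72.444 + 3.0200) = 1/76.464 = 0.01308
[CO2*] = α₀ × DIC = 0.01308 × 2.22 = 0.02903 mmol/kg
pCO2 = [CO2*]/KH = 2.903×10^-5 / 3.388×10^-2 = 857 μatm

pCO2 = 857 μatm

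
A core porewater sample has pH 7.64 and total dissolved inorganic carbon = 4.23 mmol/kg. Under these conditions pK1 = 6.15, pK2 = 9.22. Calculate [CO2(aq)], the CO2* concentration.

[CO2*] = 0.129 mmol/kg

α₀ = 1 / (1 + K1/[H⁺] + K1K2/[H⁺]²) = 1 / (1 + 10^+1.49 + 10^-0.09)
   = 1 / (1 + 30.903 + 0.81283) = 1/32.716 = 0.03057
[CO2*] = α₀ × DIC = 0.03057 × 4.23 = 0.129 mmol/kg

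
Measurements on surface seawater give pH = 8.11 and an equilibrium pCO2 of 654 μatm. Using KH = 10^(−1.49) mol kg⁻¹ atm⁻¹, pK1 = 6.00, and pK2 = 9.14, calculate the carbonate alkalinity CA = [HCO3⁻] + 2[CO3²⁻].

CA = 3.24 mmol/kg

[CO2*] = KH · pCO2 = 10^(−1.49) × 654×10^-6 = 2.116×10^-5 mol/kg
α₀ = 1/(1 + K1/[H⁺] + K1K2/[H⁺]²) = 1/(1 + 10^+2.11 + 10^+1.08) = 0.007050
DIC = [CO2*]/α₀ = 2.116×10^-5 / 0.007050 = 3.002 mmol/kg
CA = (α₁ + 2α₂)·DIC = (0.9082 + 2×0.08476) × 3.002 = 3.24 mmol/kg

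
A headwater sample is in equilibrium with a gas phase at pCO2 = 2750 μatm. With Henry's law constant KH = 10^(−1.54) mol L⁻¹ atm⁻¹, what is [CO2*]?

[CO2*] = 79.3 μmol/L

KH = 10^(−1.54) = 2.884×10^-2 mol L⁻¹ atm⁻¹
[CO2*] = KH · pCO2 = 2.884×10^-2 × 2750×10^-6 atm = 7.93×10^-5 mol/L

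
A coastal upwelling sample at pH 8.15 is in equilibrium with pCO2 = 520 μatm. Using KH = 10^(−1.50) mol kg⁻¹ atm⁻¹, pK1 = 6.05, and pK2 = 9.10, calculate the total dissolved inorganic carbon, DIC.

DIC = 2.32 mmol/kg

[CO2*] = KH · pCO2 = 10^(−1.50) × 520×10^-6 = 1.644×10^-5 mol/kg
α₀ = 1/(1 + K1/[H⁺] + K1K2/[H⁺]²) = 1/(1 + 10^+2.10 + 10^+1.15) = 0.007091
DIC = [CO2*]/α₀ = 1.644×10^-5 / 0.007091 = 2.32 mmol/kg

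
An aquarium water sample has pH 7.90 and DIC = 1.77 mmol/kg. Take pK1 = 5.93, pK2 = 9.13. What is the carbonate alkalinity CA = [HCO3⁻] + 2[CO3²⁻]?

CA = [HCO3⁻] + 2[CO3²⁻] = (α₁ + 2α₂)·DIC
At pH 7.90: [H⁺]/K1 = 10^-1.97 = 0.010715, K2/[H⁺] = 10^-1.23 = 0.058884
α₁ = 1/(1 + 0.010715 + 0.058884) = 1/1.0696 = 0.9349; α₂ = α₁·K2/[H⁺] = 0.05505
α₁ + 2α₂ = 1.0450
CA = 1.0450 × 1.77 = 1.85 mmol/kg

CA = 1.85 mmol/kg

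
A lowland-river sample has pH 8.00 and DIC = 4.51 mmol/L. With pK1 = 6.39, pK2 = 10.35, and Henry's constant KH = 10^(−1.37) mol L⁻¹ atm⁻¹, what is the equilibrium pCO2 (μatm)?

pCO2 = 2520 μatm

α₀ = 1 / (1 + K1/[H⁺] + K1K2/[H⁺]²) = 1 / (1 + 10^+1.61 + 10^-0.74)
   = 1 / (1 + 40.738 + 0.18197) = 1/41.920 = 0.02385
[CO2*] = α₀ × DIC = 0.02385 × 4.51 = 0.1076 mmol/L
pCO2 = [CO2*]/KH = 1.076×10^-4 / 4.266×10^-2 = 2520 μatm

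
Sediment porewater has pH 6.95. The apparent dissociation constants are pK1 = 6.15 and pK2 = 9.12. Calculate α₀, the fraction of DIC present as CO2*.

α₀ = 0.136

α₀ = 1 / (1 + K1/[H⁺] + K1K2/[H⁺]²) = 1 / (1 + 10^+0.80 + 10^-1.37)
   = 1 / (1 + 6.3096 + 0.042658) = 1/7.3522 = 0.1360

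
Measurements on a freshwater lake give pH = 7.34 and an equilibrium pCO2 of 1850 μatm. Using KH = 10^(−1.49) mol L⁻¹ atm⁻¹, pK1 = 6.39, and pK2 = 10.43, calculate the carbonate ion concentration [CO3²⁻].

[CO2*] = KH · pCO2 = 10^(−1.49) × 1850×10^-6 = 5.986×10^-5 mol/L
α₀ = 1/(1 + K1/[H⁺] + K1K2/[H⁺]²) = 1/(1 + 10^+0.95 + 10^-2.14) = 0.1008
DIC = [CO2*]/α₀ = 5.986×10^-5 / 0.1008 = 0.5938 mmol/L
[CO3²⁻] = α₂·DIC; α₂ = 0.0007303, so [CO3²⁻] = 0.0007303 × 0.5938 = 0.000434 mmol/L = 0.434 μmol/L

[CO3²⁻] = 0.434 μmol/L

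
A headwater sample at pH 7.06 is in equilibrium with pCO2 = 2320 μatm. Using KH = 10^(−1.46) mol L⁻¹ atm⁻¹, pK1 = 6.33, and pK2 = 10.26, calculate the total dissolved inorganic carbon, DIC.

[CO2*] = KH · pCO2 = 10^(−1.46) × 2320×10^-6 = 8.044×10^-5 mol/L
α₀ = 1/(1 + K1/[H⁺] + K1K2/[H⁺]²) = 1/(1 + 10^+0.73 + 10^-2.47) = 0.1569
DIC = [CO2*]/α₀ = 8.044×10^-5 / 0.1569 = 0.513 mmol/L

DIC = 0.513 mmol/L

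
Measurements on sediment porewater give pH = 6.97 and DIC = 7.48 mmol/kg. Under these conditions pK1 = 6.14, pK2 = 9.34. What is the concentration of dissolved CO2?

[CO2*] = 0.960 mmol/kg

α₀ = 1 / (1 + K1/[H⁺] + K1K2/[H⁺]²) = 1 / (1 + 10^+0.83 + 10^-1.54)
   = 1 / (1 + 6.7608 + 0.028840) = 1/7.7897 = 0.1284
[CO2*] = α₀ × DIC = 0.1284 × 7.48 = 0.960 mmol/kg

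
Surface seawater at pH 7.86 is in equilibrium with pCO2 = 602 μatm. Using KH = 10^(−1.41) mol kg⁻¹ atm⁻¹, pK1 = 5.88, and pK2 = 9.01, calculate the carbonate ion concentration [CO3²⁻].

[CO2*] = KH · pCO2 = 10^(−1.41) × 602×10^-6 = 2.342×10^-5 mol/kg
α₀ = 1/(1 + K1/[H⁺] + K1K2/[H⁺]²) = 1/(1 + 10^+1.98 + 10^+0.83) = 0.009684
DIC = [CO2*]/α₀ = 2.342×10^-5 / 0.009684 = 2.418 mmol/kg
[CO3²⁻] = α₂·DIC; α₂ = 0.06547, so [CO3²⁻] = 0.06547 × 2.418 = 0.158 mmol/kg

[CO3²⁻] = 0.158 mmol/kg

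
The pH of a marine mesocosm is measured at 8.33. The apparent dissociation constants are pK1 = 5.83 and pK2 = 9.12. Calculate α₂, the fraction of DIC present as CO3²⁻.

α₂ = 0.139

α₂ = 1 / (1 + [H⁺]/K2 + [H⁺]²/(K1K2)) = 1 / (1 + 10^+0.79 + 10^-1.71)
   = 1 / (1 + 6.1660 + 0.019498) = 1/7.1854 = 0.1392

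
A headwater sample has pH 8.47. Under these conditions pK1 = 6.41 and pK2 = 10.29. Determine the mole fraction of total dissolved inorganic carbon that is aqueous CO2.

α₀ = 1 / (1 + K1/[H⁺] + K1K2/[H⁺]²) = 1 / (1 + 10^+2.06 + 10^+0.24)
   = 1 / (1 + 114.82 + 1.7378) = 1/117.55 = 0.008507

α₀ = 0.00851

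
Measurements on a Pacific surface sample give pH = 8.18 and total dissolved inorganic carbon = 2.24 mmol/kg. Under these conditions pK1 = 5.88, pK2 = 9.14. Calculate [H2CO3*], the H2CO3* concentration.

α₀ = 1 / (1 + K1/[H⁺] + K1K2/[H⁺]²) = 1 / (1 + 10^+2.30 + 10^+1.34)
   = 1 / (1 + 199.53 + 21.878) = 1/222.40 = 0.004496
[CO2*] = α₀ × DIC = 0.004496 × 2.24 = 0.0101 mmol/kg = 10.1 μmol/kg

[CO2*] = 10.1 μmol/kg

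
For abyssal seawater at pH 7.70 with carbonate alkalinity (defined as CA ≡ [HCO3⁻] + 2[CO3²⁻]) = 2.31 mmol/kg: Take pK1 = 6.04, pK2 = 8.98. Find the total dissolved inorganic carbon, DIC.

CA = [HCO3⁻] + 2[CO3²⁻] = (α₁ + 2α₂)·DIC
At pH 7.70: [H⁺]/K1 = 10^-1.66 = 0.021878, K2/[H⁺] = 10^-1.28 = 0.052481
α₁ = 1/(1 + 0.021878 + 0.052481) = 1/1.0744 = 0.9308; α₂ = α₁·K2/[H⁺] = 0.04885
α₁ + 2α₂ = 1.0285
DIC = CA / (α₁ + 2α₂) = 2.31 / 1.0285 = 2.25 mmol/kg

DIC = 2.25 mmol/kg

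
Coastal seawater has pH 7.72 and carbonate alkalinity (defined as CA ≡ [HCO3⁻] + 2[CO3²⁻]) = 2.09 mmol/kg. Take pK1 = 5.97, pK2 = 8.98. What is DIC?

DIC = 2.02 mmol/kg

CA = [HCO3⁻] + 2[CO3²⁻] = (α₁ + 2α₂)·DIC
At pH 7.72: [H⁺]/K1 = 10^-1.75 = 0.017783, K2/[H⁺] = 10^-1.26 = 0.054954
α₁ = 1/(1 + 0.017783 + 0.054954) = 1/1.0727 = 0.9322; α₂ = α₁·K2/[H⁺] = 0.05123
α₁ + 2α₂ = 1.0347
DIC = CA / (α₁ + 2α₂) = 2.09 / 1.0347 = 2.02 mmol/kg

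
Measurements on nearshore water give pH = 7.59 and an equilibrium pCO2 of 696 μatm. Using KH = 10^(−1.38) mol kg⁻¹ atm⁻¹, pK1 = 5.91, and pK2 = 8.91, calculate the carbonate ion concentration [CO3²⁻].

[CO3²⁻] = 0.0665 mmol/kg

[CO2*] = KH · pCO2 = 10^(−1.38) × 696×10^-6 = 2.901×10^-5 mol/kg
α₀ = 1/(1 + K1/[H⁺] + K1K2/[H⁺]²) = 1/(1 + 10^+1.68 + 10^+0.36) = 0.01955
DIC = [CO2*]/α₀ = 2.901×10^-5 / 0.01955 = 1.484 mmol/kg
[CO3²⁻] = α₂·DIC; α₂ = 0.04478, so [CO3²⁻] = 0.04478 × 1.484 = 0.0665 mmol/kg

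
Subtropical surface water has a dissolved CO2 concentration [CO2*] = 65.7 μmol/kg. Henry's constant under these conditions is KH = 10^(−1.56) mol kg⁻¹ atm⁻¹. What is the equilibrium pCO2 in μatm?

pCO2 = 2390 μatm

KH = 10^(−1.56) = 2.754×10^-2 mol kg⁻¹ atm⁻¹
pCO2 = [CO2*]/KH = 65.7×10^-6 / 2.754×10^-2 = 2.39×10^-3 atm = 2390 μatm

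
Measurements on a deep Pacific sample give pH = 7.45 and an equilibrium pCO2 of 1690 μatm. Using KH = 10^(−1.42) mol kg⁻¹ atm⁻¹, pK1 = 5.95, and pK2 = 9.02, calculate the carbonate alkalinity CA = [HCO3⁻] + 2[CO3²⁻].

[CO2*] = KH · pCO2 = 10^(−1.42) × 1690×10^-6 = 6.425×10^-5 mol/kg
α₀ = 1/(1 + K1/[H⁺] + K1K2/[H⁺]²) = 1/(1 + 10^+1.50 + 10^-0.07) = 0.02987
DIC = [CO2*]/α₀ = 6.425×10^-5 / 0.02987 = 2.151 mmol/kg
CA = (α₁ + 2α₂)·DIC = (0.9447 + 2×0.02543) × 2.151 = 2.14 mmol/kg

CA = 2.14 mmol/kg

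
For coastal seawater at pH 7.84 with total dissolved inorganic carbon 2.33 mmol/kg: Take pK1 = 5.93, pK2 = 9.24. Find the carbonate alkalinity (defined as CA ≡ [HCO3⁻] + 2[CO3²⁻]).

CA = 2.39 mmol/kg

CA = [HCO3⁻] + 2[CO3²⁻] = (α₁ + 2α₂)·DIC
At pH 7.84: [H⁺]/K1 = 10^-1.91 = 0.012303, K2/[H⁺] = 10^-1.40 = 0.039811
α₁ = 1/(1 + 0.012303 + 0.039811) = 1/1.0521 = 0.9505; α₂ = α₁·K2/[H⁺] = 0.03784
α₁ + 2α₂ = 1.0261
CA = 1.0261 × 2.33 = 2.39 mmol/kg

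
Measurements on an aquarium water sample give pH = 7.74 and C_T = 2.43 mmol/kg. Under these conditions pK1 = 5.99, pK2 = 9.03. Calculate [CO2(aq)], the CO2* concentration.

α₀ = 1 / (1 + K1/[H⁺] + K1K2/[H⁺]²) = 1 / (1 + 10^+1.75 + 10^+0.46)
   = 1 / (1 + 56.234 + 2.8840) = 1/60.118 = 0.01663
[CO2*] = α₀ × DIC = 0.01663 × 2.43 = 0.0404 mmol/kg

[CO2*] = 0.0404 mmol/kg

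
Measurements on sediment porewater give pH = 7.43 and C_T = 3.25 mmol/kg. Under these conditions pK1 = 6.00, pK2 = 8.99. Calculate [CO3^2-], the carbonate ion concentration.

α₂ = 1 / (1 + [H⁺]/K2 + [H⁺]²/(K1K2)) = 1 / (1 + 10^+1.56 + 10^+0.13)
   = 1 / (1 + 36.308 + 1.3490) = 1/38.657 = 0.02587
[CO3²⁻] = α₂ × DIC = 0.02587 × 3.25 = 0.0841 mmol/kg

[CO3²⁻] = 0.0841 mmol/kg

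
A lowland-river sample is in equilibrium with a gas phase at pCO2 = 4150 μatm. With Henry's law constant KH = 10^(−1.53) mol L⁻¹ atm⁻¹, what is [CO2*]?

[CO2*] = 122 μmol/L

KH = 10^(−1.53) = 2.951×10^-2 mol L⁻¹ atm⁻¹
[CO2*] = KH · pCO2 = 2.951×10^-2 × 4150×10^-6 atm = 1.22×10^-4 mol/L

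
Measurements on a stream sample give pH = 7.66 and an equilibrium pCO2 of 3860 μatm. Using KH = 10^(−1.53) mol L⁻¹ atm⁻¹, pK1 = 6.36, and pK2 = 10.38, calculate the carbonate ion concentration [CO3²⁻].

[CO2*] = KH · pCO2 = 10^(−1.53) × 3860×10^-6 = 1.139×10^-4 mol/L
α₀ = 1/(1 + K1/[H⁺] + K1K2/[H⁺]²) = 1/(1 + 10^+1.30 + 10^-1.42) = 0.04764
DIC = [CO2*]/α₀ = 1.139×10^-4 / 0.04764 = 2.391 mmol/L
[CO3²⁻] = α₂·DIC; α₂ = 0.001811, so [CO3²⁻] = 0.001811 × 2.391 = 0.00433 mmol/L = 4.33 μmol/L

[CO3²⁻] = 4.33 μmol/L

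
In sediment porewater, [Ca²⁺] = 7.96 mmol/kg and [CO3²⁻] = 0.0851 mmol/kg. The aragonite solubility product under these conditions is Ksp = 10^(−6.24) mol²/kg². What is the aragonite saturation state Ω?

Ksp = 10^(−6.24) = 5.754×10^-7
Ω = [Ca²⁺][CO3²⁻]/Ksp = (7.96×10^-3)(0.0851×10^-3) / 5.754×10^-7 = 1.18

Ω = 1.18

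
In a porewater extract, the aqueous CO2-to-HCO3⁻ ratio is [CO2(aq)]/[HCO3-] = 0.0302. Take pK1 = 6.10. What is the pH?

pH = 7.62

From K1 = [H⁺][HCO3-]/[CO2(aq)]:  pH = pK1 − log₁₀([CO2(aq)]/[HCO3-])
log₁₀(0.0302) = -1.520
pH = 6.10 − (-1.520) = 7.62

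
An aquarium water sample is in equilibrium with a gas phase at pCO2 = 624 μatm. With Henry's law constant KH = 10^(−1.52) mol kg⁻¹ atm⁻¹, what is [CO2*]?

KH = 10^(−1.52) = 3.020×10^-2 mol kg⁻¹ atm⁻¹
[CO2*] = KH · pCO2 = 3.020×10^-2 × 624×10^-6 atm = 1.88×10^-5 mol/kg

[CO2*] = 18.8 μmol/kg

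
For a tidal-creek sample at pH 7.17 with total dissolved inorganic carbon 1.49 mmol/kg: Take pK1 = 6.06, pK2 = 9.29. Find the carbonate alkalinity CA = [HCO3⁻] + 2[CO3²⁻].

CA = 1.39 mmol/kg

CA = [HCO3⁻] + 2[CO3²⁻] = (α₁ + 2α₂)·DIC
At pH 7.17: [H⁺]/K1 = 10^-1.11 = 0.077625, K2/[H⁺] = 10^-2.12 = 0.0075858
α₁ = 1/(1 + 0.077625 + 0.0075858) = 1/1.0852 = 0.9215; α₂ = α₁·K2/[H⁺] = 0.006990
α₁ + 2α₂ = 0.9355
CA = 0.9355 × 1.49 = 1.39 mmol/kg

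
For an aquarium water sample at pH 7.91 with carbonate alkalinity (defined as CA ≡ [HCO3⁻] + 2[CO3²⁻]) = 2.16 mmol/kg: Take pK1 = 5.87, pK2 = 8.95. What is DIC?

CA = [HCO3⁻] + 2[CO3²⁻] = (α₁ + 2α₂)·DIC
At pH 7.91: [H⁺]/K1 = 10^-2.04 = 0.0091201, K2/[H⁺] = 10^-1.04 = 0.091201
α₁ = 1/(1 + 0.0091201 + 0.091201) = 1/1.1003 = 0.9088; α₂ = α₁·K2/[H⁺] = 0.08289
α₁ + 2α₂ = 1.0746
DIC = CA / (α₁ + 2α₂) = 2.16 / 1.0746 = 2.01 mmol/kg

DIC = 2.01 mmol/kg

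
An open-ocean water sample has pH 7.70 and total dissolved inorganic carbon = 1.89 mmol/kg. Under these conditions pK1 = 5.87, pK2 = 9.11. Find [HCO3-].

[HCO3⁻] = 1.79 mmol/kg

α₁ = 1 / (1 + [H⁺]/K1 + K2/[H⁺]) = 1 / (1 + 10^-1.83 + 10^-1.41)
   = 1 / (1 + 0.014791 + 0.038905) = 1/1.0537 = 0.9490
[HCO3⁻] = α₁ × DIC = 0.9490 × 1.89 = 1.79 mmol/kg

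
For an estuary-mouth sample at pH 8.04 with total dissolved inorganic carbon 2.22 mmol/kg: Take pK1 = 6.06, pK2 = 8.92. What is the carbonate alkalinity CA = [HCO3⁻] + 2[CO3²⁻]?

CA = [HCO3⁻] + 2[CO3²⁻] = (α₁ + 2α₂)·DIC
At pH 8.04: [H⁺]/K1 = 10^-1.98 = 0.010471, K2/[H⁺] = 10^-0.88 = 0.13183
α₁ = 1/(1 + 0.010471 + 0.13183) = 1/1.1423 = 0.8754; α₂ = α₁·K2/[H⁺] = 0.1154
α₁ + 2α₂ = 1.1062
CA = 1.1062 × 2.22 = 2.46 mmol/kg

CA = 2.46 mmol/kg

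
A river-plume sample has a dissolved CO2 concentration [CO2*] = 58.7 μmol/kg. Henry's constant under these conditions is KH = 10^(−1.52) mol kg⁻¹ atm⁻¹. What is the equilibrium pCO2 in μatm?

pCO2 = 1940 μatm

KH = 10^(−1.52) = 3.020×10^-2 mol kg⁻¹ atm⁻¹
pCO2 = [CO2*]/KH = 58.7×10^-6 / 3.020×10^-2 = 1.94×10^-3 atm = 1940 μatm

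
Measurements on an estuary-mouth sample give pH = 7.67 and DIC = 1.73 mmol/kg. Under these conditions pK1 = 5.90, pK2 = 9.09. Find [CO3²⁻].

α₂ = 1 / (1 + [H⁺]/K2 + [H⁺]²/(K1K2)) = 1 / (1 + 10^+1.42 + 10^-0.35)
   = 1 / (1 + 26.303 + 0.44668) = 1/27.749 = 0.03604
[CO3²⁻] = α₂ × DIC = 0.03604 × 1.73 = 0.0623 mmol/kg

[CO3²⁻] = 0.0623 mmol/kg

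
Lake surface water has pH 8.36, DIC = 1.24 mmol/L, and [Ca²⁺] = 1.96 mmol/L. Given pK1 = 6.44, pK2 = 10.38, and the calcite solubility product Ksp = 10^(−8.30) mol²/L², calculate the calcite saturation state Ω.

α₂ = 1 / (1 + [H⁺]/K2 + [H⁺]²/(K1K2)) = 1 / (1 + 10^+2.02 + 10^+0.10)
   = 1 / (1 + 104.71 + 1.2589) = 1/106.97 = 0.009348
[CO3²⁻] = α₂ × DIC = 0.009348 × 1.24 = 0.01159 mmol/L = 11.59 μmol/L
Ksp = 10^(−8.30) = 5.012×10^-9
Ω = [Ca²⁺][CO3²⁻]/Ksp = (1.96×10^-3)(1.159×10^-5) / 5.012×10^-9 = 4.53

Ω = 4.53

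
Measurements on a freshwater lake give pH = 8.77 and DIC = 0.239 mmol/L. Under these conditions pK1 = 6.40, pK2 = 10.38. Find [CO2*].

[CO2*] = 0.991 μmol/L

α₀ = 1 / (1 + K1/[H⁺] + K1K2/[H⁺]²) = 1 / (1 + 10^+2.37 + 10^+0.76)
   = 1 / (1 + 234.42 + 5.7544) = 1/241.18 = 0.004146
[CO2*] = α₀ × DIC = 0.004146 × 0.239 = 0.000991 mmol/L = 0.991 μmol/L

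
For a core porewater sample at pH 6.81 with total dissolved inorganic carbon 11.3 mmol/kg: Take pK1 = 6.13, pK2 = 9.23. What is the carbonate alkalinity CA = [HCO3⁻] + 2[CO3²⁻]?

CA = 9.39 mmol/kg

CA = [HCO3⁻] + 2[CO3²⁻] = (α₁ + 2α₂)·DIC
At pH 6.81: [H⁺]/K1 = 10^-0.68 = 0.20893, K2/[H⁺] = 10^-2.42 = 0.0038019
α₁ = 1/(1 + 0.20893 + 0.0038019) = 1/1.2127 = 0.8246; α₂ = α₁·K2/[H⁺] = 0.003135
α₁ + 2α₂ = 0.8309
CA = 0.8309 × 11.3 = 9.39 mmol/kg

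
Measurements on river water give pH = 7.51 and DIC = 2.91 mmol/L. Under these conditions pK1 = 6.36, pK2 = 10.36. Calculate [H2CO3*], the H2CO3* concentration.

α₀ = 1 / (1 + K1/[H⁺] + K1K2/[H⁺]²) = 1 / (1 + 10^+1.15 + 10^-1.70)
   = 1 / (1 + 14.125 + 0.019953) = 1/15.145 = 0.06603
[CO2*] = α₀ × DIC = 0.06603 × 2.91 = 0.192 mmol/L

[CO2*] = 0.192 mmol/L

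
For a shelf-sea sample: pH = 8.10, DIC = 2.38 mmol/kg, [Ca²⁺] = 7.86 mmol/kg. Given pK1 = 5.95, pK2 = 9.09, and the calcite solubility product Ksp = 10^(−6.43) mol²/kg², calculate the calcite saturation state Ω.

α₂ = 1 / (1 + [H⁺]/K2 + [H⁺]²/(K1K2)) = 1 / (1 + 10^+0.99 + 10^-1.16)
   = 1 / (1 + 9.7724 + 0.069183) = 1/10.842 = 0.09224
[CO3²⁻] = α₂ × DIC = 0.09224 × 2.38 = 0.2195 mmol/kg
Ksp = 10^(−6.43) = 3.715×10^-7
Ω = [Ca²⁺][CO3²⁻]/Ksp = (7.86×10^-3)(2.195×10^-4) / 3.715×10^-7 = 4.64

Ω = 4.64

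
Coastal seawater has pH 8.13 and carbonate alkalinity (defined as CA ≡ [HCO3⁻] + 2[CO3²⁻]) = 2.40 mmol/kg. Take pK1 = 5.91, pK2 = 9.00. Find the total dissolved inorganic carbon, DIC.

CA = [HCO3⁻] + 2[CO3²⁻] = (α₁ + 2α₂)·DIC
At pH 8.13: [H⁺]/K1 = 10^-2.22 = 0.0060256, K2/[H⁺] = 10^-0.87 = 0.13490
α₁ = 1/(1 + 0.0060256 + 0.13490) = 1/1.1409 = 0.8765; α₂ = α₁·K2/[H⁺] = 0.1182
α₁ + 2α₂ = 1.1130
DIC = CA / (α₁ + 2α₂) = 2.40 / 1.1130 = 2.16 mmol/kg

DIC = 2.16 mmol/kg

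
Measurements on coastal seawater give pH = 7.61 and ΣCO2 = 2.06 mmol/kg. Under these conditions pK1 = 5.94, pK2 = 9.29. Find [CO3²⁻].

α₂ = 1 / (1 + [H⁺]/K2 + [H⁺]²/(K1K2)) = 1 / (1 + 10^+1.68 + 10^+0.01)
   = 1 / (1 + 47.863 + 1.0233) = 1/49.886 = 0.02005
[CO3²⁻] = α₂ × DIC = 0.02005 × 2.06 = 0.0413 mmol/kg

[CO3²⁻] = 0.0413 mmol/kg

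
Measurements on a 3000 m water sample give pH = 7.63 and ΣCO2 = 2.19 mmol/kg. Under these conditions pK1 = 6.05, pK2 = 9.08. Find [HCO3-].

α₁ = 1 / (1 + [H⁺]/K1 + K2/[H⁺]) = 1 / (1 + 10^-1.58 + 10^-1.45)
   = 1 / (1 + 0.026303 + 0.035481) = 1/1.0618 = 0.9418
[HCO3⁻] = α₁ × DIC = 0.9418 × 2.19 = 2.06 mmol/kg

[HCO3⁻] = 2.06 mmol/kg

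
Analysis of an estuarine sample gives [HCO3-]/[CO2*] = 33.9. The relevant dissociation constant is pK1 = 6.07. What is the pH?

pH = 7.60

From K1 = [H⁺][HCO3-]/[CO2*]:  pH = pK1 + log₁₀([HCO3-]/[CO2*])
log₁₀(33.9) = +1.530
pH = 6.07 + (+1.530) = 7.60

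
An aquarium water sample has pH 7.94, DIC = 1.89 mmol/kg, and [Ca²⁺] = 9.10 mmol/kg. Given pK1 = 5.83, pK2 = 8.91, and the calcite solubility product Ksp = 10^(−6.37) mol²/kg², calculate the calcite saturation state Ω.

α₂ = 1 / (1 + [H⁺]/K2 + [H⁺]²/(K1K2)) = 1 / (1 + 10^+0.97 + 10^-1.14)
   = 1 / (1 + 9.3325 + 0.072444) = 1/10.405 = 0.09611
[CO3²⁻] = α₂ × DIC = 0.09611 × 1.89 = 0.1816 mmol/kg
Ksp = 10^(−6.37) = 4.266×10^-7
Ω = [Ca²⁺][CO3²⁻]/Ksp = (9.10×10^-3)(1.816×10^-4) / 4.266×10^-7 = 3.87

Ω = 3.87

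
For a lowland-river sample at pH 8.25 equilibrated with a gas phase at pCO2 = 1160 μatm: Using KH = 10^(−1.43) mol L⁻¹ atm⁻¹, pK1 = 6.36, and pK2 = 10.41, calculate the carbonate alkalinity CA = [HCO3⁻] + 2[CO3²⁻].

CA = 3.39 mmol/L

[CO2*] = KH · pCO2 = 10^(−1.43) × 1160×10^-6 = 4.310×10^-5 mol/L
α₀ = 1/(1 + K1/[H⁺] + K1K2/[H⁺]²) = 1/(1 + 10^+1.89 + 10^-0.27) = 0.01263
DIC = [CO2*]/α₀ = 4.310×10^-5 / 0.01263 = 3.412 mmol/L
CA = (α₁ + 2α₂)·DIC = (0.9806 + 2×0.006784) × 3.412 = 3.39 mmol/L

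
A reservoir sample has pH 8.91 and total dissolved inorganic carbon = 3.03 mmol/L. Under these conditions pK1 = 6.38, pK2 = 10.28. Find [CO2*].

[CO2*] = 8.55 μmol/L

α₀ = 1 / (1 + K1/[H⁺] + K1K2/[H⁺]²) = 1 / (1 + 10^+2.53 + 10^+1.16)
   = 1 / (1 + 338.84 + 14.454) = 1/354.30 = 0.002822
[CO2*] = α₀ × DIC = 0.002822 × 3.03 = 0.00855 mmol/L = 8.55 μmol/L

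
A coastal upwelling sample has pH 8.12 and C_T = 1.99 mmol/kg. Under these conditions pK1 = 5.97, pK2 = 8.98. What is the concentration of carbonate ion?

α₂ = 1 / (1 + [H⁺]/K2 + [H⁺]²/(K1K2)) = 1 / (1 + 10^+0.86 + 10^-1.29)
   = 1 / (1 + 7.2444 + 0.051286) = 1/8.2956 = 0.1205
[CO3²⁻] = α₂ × DIC = 0.1205 × 1.99 = 0.240 mmol/kg

[CO3²⁻] = 0.240 mmol/kg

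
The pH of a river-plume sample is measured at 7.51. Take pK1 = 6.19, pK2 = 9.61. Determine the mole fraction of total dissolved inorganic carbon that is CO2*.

α₀ = 0.0453

α₀ = 1 / (1 + K1/[H⁺] + K1K2/[H⁺]²) = 1 / (1 + 10^+1.32 + 10^-0.78)
   = 1 / (1 + 20.893 + 0.16596) = 1/22.059 = 0.04533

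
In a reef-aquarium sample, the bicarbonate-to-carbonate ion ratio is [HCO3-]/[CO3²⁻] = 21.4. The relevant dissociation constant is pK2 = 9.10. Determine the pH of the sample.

pH = 7.77

From K2 = [H⁺][CO3²⁻]/[HCO3-]:  pH = pK2 − log₁₀([HCO3-]/[CO3²⁻])
log₁₀(21.4) = +1.330
pH = 9.10 − (+1.330) = 7.77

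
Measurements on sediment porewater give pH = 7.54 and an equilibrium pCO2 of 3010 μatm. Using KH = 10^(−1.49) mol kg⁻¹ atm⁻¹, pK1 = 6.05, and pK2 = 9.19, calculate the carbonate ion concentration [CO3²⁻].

[CO2*] = KH · pCO2 = 10^(−1.49) × 3010×10^-6 = 9.740×10^-5 mol/kg
α₀ = 1/(1 + K1/[H⁺] + K1K2/[H⁺]²) = 1/(1 + 10^+1.49 + 10^-0.16) = 0.03068
DIC = [CO2*]/α₀ = 9.740×10^-5 / 0.03068 = 3.175 mmol/kg
[CO3²⁻] = α₂·DIC; α₂ = 0.02123, so [CO3²⁻] = 0.02123 × 3.175 = 0.0674 mmol/kg

[CO3²⁻] = 0.0674 mmol/kg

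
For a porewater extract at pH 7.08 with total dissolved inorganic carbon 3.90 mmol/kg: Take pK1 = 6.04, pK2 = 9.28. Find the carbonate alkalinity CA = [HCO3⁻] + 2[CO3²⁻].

CA = [HCO3⁻] + 2[CO3²⁻] = (α₁ + 2α₂)·DIC
At pH 7.08: [H⁺]/K1 = 10^-1.04 = 0.091201, K2/[H⁺] = 10^-2.20 = 0.0063096
α₁ = 1/(1 + 0.091201 + 0.0063096) = 1/1.0975 = 0.9112; α₂ = α₁·K2/[H⁺] = 0.005749
α₁ + 2α₂ = 0.9227
CA = 0.9227 × 3.90 = 3.60 mmol/kg

CA = 3.60 mmol/kg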